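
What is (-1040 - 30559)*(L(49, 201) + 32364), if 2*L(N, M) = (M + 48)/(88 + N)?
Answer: -280219458015/274 ≈ -1.0227e+9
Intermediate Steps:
L(N, M) = (48 + M)/(2*(88 + N)) (L(N, M) = ((M + 48)/(88 + N))/2 = ((48 + M)/(88 + N))/2 = (48 + M)/(2*(88 + N)))
(-1040 - 30559)*(L(49, 201) + 32364) = (-1040 - 30559)*((48 + 201)/(2*(88 + 49)) + 32364) = -31599*((1/2)*249/137 + 32364) = -31599*((1/2)*(1/137)*249 + 32364) = -31599*(249/274 + 32364) = -31599*8867985/274 = -280219458015/274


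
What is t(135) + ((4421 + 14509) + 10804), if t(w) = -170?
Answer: 29564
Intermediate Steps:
t(135) + ((4421 + 14509) + 10804) = -170 + ((4421 + 14509) + 10804) = -170 + (18930 + 10804) = -170 + 29734 = 29564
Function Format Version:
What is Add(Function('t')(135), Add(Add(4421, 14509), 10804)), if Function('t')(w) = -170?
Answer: 29564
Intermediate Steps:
Add(Function('t')(135), Add(Add(4421, 14509), 10804)) = Add(-170, Add(Add(4421, 14509), 10804)) = Add(-170, Add(18930, 10804)) = Add(-170, 29734) = 29564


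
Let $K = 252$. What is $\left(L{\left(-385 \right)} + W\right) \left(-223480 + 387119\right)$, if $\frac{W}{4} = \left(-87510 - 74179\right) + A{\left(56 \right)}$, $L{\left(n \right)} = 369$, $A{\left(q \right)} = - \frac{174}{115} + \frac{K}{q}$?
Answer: $- \frac{12163799223709}{115} \approx -1.0577 \cdot 10^{11}$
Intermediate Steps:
$A{\left(q \right)} = - \frac{174}{115} + \frac{252}{q}$
$W = - \frac{74375566}{115}$ ($W = 4 \left(\left(-87510 - 74179\right) - \left(\frac{174}{115} - \frac{252}{56}\right)\right) = 4 \left(-161689 + \left(- \frac{174}{115} + 252 \cdot \frac{1}{56}\right)\right) = 4 \left(-161689 + \left(- \frac{174}{115} + \frac{9}{2}\right)\right) = 4 \left(-161689 + \frac{687}{230}\right) = 4 \left(- \frac{37187783}{230}\right) = - \frac{74375566}{115} \approx -6.4674 \cdot 10^{5}$)
$\left(L{\left(-385 \right)} + W\right) \left(-223480 + 387119\right) = \left(369 - \frac{74375566}{115}\right) \left(-223480 + 387119\right) = \left(- \frac{74333131}{115}\right) 163639 = - \frac{12163799223709}{115}$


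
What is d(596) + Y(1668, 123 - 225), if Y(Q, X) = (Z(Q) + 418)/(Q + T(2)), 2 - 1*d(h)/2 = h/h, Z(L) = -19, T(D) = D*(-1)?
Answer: 533/238 ≈ 2.2395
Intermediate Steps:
T(D) = -D
d(h) = 2 (d(h) = 4 - 2*h/h = 4 - 2*1 = 4 - 2 = 2)
Y(Q, X) = 399/(-2 + Q) (Y(Q, X) = (-19 + 418)/(Q - 1*2) = 399/(Q - 2) = 399/(-2 + Q))
d(596) + Y(1668, 123 - 225) = 2 + 399/(-2 + 1668) = 2 + 399/1666 = 2 + 399*(1/1666) = 2 + 57/238 = 533/238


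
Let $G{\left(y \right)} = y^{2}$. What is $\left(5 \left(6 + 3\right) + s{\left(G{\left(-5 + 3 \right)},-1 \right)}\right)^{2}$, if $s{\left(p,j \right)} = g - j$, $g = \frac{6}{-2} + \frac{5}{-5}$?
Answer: $1764$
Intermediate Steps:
$g = -4$ ($g = 6 \left(- \frac{1}{2}\right) + 5 \left(- \frac{1}{5}\right) = -3 - 1 = -4$)
$s{\left(p,j \right)} = -4 - j$
$\left(5 \left(6 + 3\right) + s{\left(G{\left(-5 + 3 \right)},-1 \right)}\right)^{2} = \left(5 \left(6 + 3\right) - 3\right)^{2} = \left(5 \cdot 9 + \left(-4 + 1\right)\right)^{2} = \left(45 - 3\right)^{2} = 42^{2} = 1764$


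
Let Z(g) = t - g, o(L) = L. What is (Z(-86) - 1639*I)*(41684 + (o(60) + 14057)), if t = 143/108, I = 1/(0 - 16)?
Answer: 4574398577/432 ≈ 1.0589e+7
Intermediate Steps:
I = -1/16 (I = 1/(-16) = -1/16 ≈ -0.062500)
t = 143/108 (t = 143*(1/108) = 143/108 ≈ 1.3241)
Z(g) = 143/108 - g
(Z(-86) - 1639*I)*(41684 + (o(60) + 14057)) = ((143/108 - 1*(-86)) - 1639*(-1/16))*(41684 + (60 + 14057)) = ((143/108 + 86) + 1639/16)*(41684 + 14117) = (9431/108 + 1639/16)*55801 = (81977/432)*55801 = 4574398577/432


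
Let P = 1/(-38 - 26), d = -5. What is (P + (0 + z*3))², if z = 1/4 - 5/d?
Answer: 57121/4096 ≈ 13.946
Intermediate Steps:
z = 5/4 (z = 1/4 - 5/(-5) = 1*(¼) - 5*(-⅕) = ¼ + 1 = 5/4 ≈ 1.2500)
P = -1/64 (P = 1/(-64) = -1/64 ≈ -0.015625)
(P + (0 + z*3))² = (-1/64 + (0 + (5/4)*3))² = (-1/64 + (0 + 15/4))² = (-1/64 + 15/4)² = (239/64)² = 57121/4096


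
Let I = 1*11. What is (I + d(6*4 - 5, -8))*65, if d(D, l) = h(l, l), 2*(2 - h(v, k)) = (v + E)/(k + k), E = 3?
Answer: 26715/32 ≈ 834.84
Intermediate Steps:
h(v, k) = 2 - (3 + v)/(4*k) (h(v, k) = 2 - (v + 3)/(2*(k + k)) = 2 - (3 + v)/(2*(2*k)) = 2 - (3 + v)*1/(2*k)/2 = 2 - (3 + v)/(4*k))
d(D, l) = (-3 + 7*l)/(4*l) (d(D, l) = (-3 - l + 8*l)/(4*l) = (-3 + 7*l)/(4*l))
I = 11
(I + d(6*4 - 5, -8))*65 = (11 + (1/4)*(-3 + 7*(-8))/(-8))*65 = (11 + (1/4)*(-1/8)*(-3 - 56))*65 = (11 + (1/4)*(-1/8)*(-59))*65 = (11 + 59/32)*65 = (411/32)*65 = 26715/32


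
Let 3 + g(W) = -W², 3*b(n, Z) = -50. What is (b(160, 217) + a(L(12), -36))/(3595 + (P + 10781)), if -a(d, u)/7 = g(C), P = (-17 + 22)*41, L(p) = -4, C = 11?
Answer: 2554/43743 ≈ 0.058387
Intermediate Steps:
b(n, Z) = -50/3 (b(n, Z) = (⅓)*(-50) = -50/3)
P = 205 (P = 5*41 = 205)
g(W) = -3 - W²
a(d, u) = 868 (a(d, u) = -7*(-3 - 1*11²) = -7*(-3 - 1*121) = -7*(-3 - 121) = -7*(-124) = 868)
(b(160, 217) + a(L(12), -36))/(3595 + (P + 10781)) = (-50/3 + 868)/(3595 + (205 + 10781)) = 2554/(3*(3595 + 10986)) = (2554/3)/14581 = (2554/3)*(1/14581) = 2554/43743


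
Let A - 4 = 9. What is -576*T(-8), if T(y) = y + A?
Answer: -2880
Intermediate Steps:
A = 13 (A = 4 + 9 = 13)
T(y) = 13 + y (T(y) = y + 13 = 13 + y)
-576*T(-8) = -576*(13 - 8) = -576*5 = -2880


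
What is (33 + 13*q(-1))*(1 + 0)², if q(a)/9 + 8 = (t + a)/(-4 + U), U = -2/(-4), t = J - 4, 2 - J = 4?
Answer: -669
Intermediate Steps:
J = -2 (J = 2 - 1*4 = 2 - 4 = -2)
t = -6 (t = -2 - 4 = -6)
U = ½ (U = -2*(-¼) = ½ ≈ 0.50000)
q(a) = -396/7 - 18*a/7 (q(a) = -72 + 9*((-6 + a)/(-4 + ½)) = -72 + 9*((-6 + a)/(-7/2)) = -72 + 9*((-6 + a)*(-2/7)) = -72 + 9*(12/7 - 2*a/7) = -72 + (108/7 - 18*a/7) = -396/7 - 18*a/7)
(33 + 13*q(-1))*(1 + 0)² = (33 + 13*(-396/7 - 18/7*(-1)))*(1 + 0)² = (33 + 13*(-396/7 + 18/7))*1² = (33 + 13*(-54))*1 = (33 - 702)*1 = -669*1 = -669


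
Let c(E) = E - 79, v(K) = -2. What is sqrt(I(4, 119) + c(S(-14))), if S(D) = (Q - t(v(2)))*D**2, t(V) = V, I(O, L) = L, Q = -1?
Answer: 2*sqrt(59) ≈ 15.362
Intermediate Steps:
S(D) = D**2 (S(D) = (-1 - 1*(-2))*D**2 = (-1 + 2)*D**2 = 1*D**2 = D**2)
c(E) = -79 + E
sqrt(I(4, 119) + c(S(-14))) = sqrt(119 + (-79 + (-14)**2)) = sqrt(119 + (-79 + 196)) = sqrt(119 + 117) = sqrt(236) = 2*sqrt(59)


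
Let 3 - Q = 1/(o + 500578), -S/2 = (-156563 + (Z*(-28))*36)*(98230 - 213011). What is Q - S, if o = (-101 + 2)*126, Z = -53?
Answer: 11556738405740583/488104 ≈ 2.3677e+10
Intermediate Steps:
o = -12474 (o = -99*126 = -12474)
S = -23676795118 (S = -2*(-156563 - 53*(-28)*36)*(98230 - 213011) = -2*(-156563 + 1484*36)*(-114781) = -2*(-156563 + 53424)*(-114781) = -(-206278)*(-114781) = -2*11838397559 = -23676795118)
Q = 1464311/488104 (Q = 3 - 1/(-12474 + 500578) = 3 - 1/488104 = 1464311/488104 ≈ 3.0000)
Q - S = 1464311/488104 - 1*(-23676795118) = 1464311/488104 + 23676795118 = 11556738405740583/488104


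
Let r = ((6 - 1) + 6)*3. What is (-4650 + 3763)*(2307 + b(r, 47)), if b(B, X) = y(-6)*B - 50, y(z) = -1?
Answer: -1972688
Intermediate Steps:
r = 33 (r = (5 + 6)*3 = 11*3 = 33)
b(B, X) = -50 - B (b(B, X) = -B - 50 = -50 - B)
(-4650 + 3763)*(2307 + b(r, 47)) = (-4650 + 3763)*(2307 + (-50 - 1*33)) = -887*(2307 + (-50 - 33)) = -887*(2307 - 83) = -887*2224 = -1972688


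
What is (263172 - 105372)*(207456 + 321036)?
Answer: 83396037600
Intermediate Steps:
(263172 - 105372)*(207456 + 321036) = 157800*528492 = 83396037600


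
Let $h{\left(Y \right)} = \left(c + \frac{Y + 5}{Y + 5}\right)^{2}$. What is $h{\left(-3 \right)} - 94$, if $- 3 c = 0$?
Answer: $-93$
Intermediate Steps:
$c = 0$ ($c = \left(- \frac{1}{3}\right) 0 = 0$)
$h{\left(Y \right)} = 1$ ($h{\left(Y \right)} = \left(0 + \frac{Y + 5}{Y + 5}\right)^{2} = \left(0 + \frac{5 + Y}{5 + Y}\right)^{2} = \left(0 + 1\right)^{2} = 1^{2} = 1$)
$h{\left(-3 \right)} - 94 = 1 - 94 = -93$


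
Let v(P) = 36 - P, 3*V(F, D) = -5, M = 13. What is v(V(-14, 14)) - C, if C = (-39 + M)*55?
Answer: 4403/3 ≈ 1467.7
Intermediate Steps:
V(F, D) = -5/3 (V(F, D) = (⅓)*(-5) = -5/3)
C = -1430 (C = (-39 + 13)*55 = -26*55 = -1430)
v(V(-14, 14)) - C = (36 - 1*(-5/3)) - 1*(-1430) = (36 + 5/3) + 1430 = 113/3 + 1430 = 4403/3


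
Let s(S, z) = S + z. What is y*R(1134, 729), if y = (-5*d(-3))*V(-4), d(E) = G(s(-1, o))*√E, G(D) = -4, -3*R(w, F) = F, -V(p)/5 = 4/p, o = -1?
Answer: -24300*I*√3 ≈ -42089.0*I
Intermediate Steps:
V(p) = -20/p
R(w, F) = -F/3
d(E) = -4*√E
y = 100*I*√3 (y = (-(-20)*√(-3))*(-20/(-4)) = (-(-20)*I*√3)*(-20*(-¼)) = -(-20)*I*√3*5 = (20*I*√3)*5 = 100*I*√3 ≈ 173.21*I)
y*R(1134, 729) = (100*I*√3)*(-⅓*729) = (100*I*√3)*(-243) = -24300*I*√3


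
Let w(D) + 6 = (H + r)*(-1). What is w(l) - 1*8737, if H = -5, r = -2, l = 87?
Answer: -8736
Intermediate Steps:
w(D) = 1 (w(D) = -6 + (-5 - 2)*(-1) = -6 - 7*(-1) = -6 + 7 = 1)
w(l) - 1*8737 = 1 - 1*8737 = 1 - 8737 = -8736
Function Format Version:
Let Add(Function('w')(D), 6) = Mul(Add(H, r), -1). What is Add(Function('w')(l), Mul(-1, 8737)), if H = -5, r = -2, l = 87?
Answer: -8736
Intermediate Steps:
Function('w')(D) = 1 (Function('w')(D) = Add(-6, Mul(Add(-5, -2), -1)) = Add(-6, Mul(-7, -1)) = Add(-6, 7) = 1)
Add(Function('w')(l), Mul(-1, 8737)) = Add(1, Mul(-1, 8737)) = Add(1, -8737) = -8736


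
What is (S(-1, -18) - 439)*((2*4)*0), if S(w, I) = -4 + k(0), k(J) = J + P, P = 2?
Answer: 0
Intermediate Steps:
k(J) = 2 + J (k(J) = J + 2 = 2 + J)
S(w, I) = -2 (S(w, I) = -4 + (2 + 0) = -4 + 2 = -2)
(S(-1, -18) - 439)*((2*4)*0) = (-2 - 439)*((2*4)*0) = -3528*0 = -441*0 = 0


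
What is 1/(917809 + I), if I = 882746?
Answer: 1/1800555 ≈ 5.5538e-7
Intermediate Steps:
1/(917809 + I) = 1/(917809 + 882746) = 1/1800555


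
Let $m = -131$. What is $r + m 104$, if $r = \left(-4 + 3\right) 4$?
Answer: $-13628$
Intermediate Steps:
$r = -4$ ($r = \left(-1\right) 4 = -4$)
$r + m 104 = -4 - 13624 = -13628$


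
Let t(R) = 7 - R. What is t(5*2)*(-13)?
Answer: 39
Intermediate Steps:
t(5*2)*(-13) = (7 - 5*2)*(-13) = (7 - 1*10)*(-13) = (7 - 10)*(-13) = -3*(-13) = 39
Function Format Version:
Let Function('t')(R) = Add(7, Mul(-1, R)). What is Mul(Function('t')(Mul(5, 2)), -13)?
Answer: 39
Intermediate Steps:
Mul(Function('t')(Mul(5, 2)), -13) = Mul(Add(7, Mul(-1, Mul(5, 2))), -13) = Mul(Add(7, Mul(-1, 10)), -13) = Mul(Add(7, -10), -13) = Mul(-3, -13) = 39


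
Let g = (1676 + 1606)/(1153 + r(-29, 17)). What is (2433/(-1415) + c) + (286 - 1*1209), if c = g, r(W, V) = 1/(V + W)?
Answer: -3609412954/3915305 ≈ -921.87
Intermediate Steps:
g = 39384/13835 (g = (1676 + 1606)/(1153 + 1/(17 - 29)) = 3282/(1153 + 1/(-12)) = 3282/(1153 - 1/12) = 3282/(13835/12) = 3282*(12/13835) = 39384/13835 ≈ 2.8467)
c = 39384/13835 ≈ 2.8467
(2433/(-1415) + c) + (286 - 1*1209) = (2433/(-1415) + 39384/13835) + (286 - 1*1209) = (2433*(-1/1415) + 39384/13835) + (286 - 1209) = (-2433/1415 + 39384/13835) - 923 = 4413561/3915305 - 923 = -3609412954/3915305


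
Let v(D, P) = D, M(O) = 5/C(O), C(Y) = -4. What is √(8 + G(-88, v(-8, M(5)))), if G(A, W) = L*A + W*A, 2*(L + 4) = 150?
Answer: 4*I*√346 ≈ 74.404*I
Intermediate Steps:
L = 71 (L = -4 + (½)*150 = -4 + 75 = 71)
M(O) = -5/4 (M(O) = 5/(-4) = 5*(-¼) = -5/4)
G(A, W) = 71*A + A*W (G(A, W) = 71*A + W*A = 71*A + A*W)
√(8 + G(-88, v(-8, M(5)))) = √(8 - 88*(71 - 8)) = √(8 - 88*63) = √(8 - 5544) = √(-5536) = 4*I*√346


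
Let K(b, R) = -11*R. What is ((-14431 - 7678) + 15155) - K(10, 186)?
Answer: -4908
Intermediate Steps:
((-14431 - 7678) + 15155) - K(10, 186) = ((-14431 - 7678) + 15155) - (-11)*186 = (-22109 + 15155) - 1*(-2046) = -6954 + 2046 = -4908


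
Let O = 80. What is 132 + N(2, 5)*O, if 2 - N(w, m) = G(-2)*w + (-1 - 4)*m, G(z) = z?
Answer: 2612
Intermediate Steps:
N(w, m) = 2 + 2*w + 5*m (N(w, m) = 2 - (-2*w + (-1 - 4)*m) = 2 - (-2*w - 5*m) = 2 - (-5*m - 2*w) = 2 + (2*w + 5*m) = 2 + 2*w + 5*m)
132 + N(2, 5)*O = 132 + (2 + 2*2 + 5*5)*80 = 132 + (2 + 4 + 25)*80 = 132 + 31*80 = 132 + 2480 = 2612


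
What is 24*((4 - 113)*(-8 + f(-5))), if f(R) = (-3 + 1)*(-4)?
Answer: 0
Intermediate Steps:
f(R) = 8 (f(R) = -2*(-4) = 8)
24*((4 - 113)*(-8 + f(-5))) = 24*((4 - 113)*(-8 + 8)) = 24*(-109*0) = 24*0 = 0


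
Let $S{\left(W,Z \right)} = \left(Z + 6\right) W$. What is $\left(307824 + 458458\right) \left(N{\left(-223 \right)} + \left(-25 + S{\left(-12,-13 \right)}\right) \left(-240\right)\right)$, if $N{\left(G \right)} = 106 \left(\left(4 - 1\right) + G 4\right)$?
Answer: $-83060371108$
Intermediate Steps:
$S{\left(W,Z \right)} = W \left(6 + Z\right)$ ($S{\left(W,Z \right)} = \left(6 + Z\right) W = W \left(6 + Z\right)$)
$N{\left(G \right)} = 318 + 424 G$ ($N{\left(G \right)} = 106 \left(3 + 4 G\right) = 318 + 424 G$)
$\left(307824 + 458458\right) \left(N{\left(-223 \right)} + \left(-25 + S{\left(-12,-13 \right)}\right) \left(-240\right)\right) = \left(307824 + 458458\right) \left(\left(318 + 424 \left(-223\right)\right) + \left(-25 - 12 \left(6 - 13\right)\right) \left(-240\right)\right) = 766282 \left(\left(318 - 94552\right) + \left(-25 - -84\right) \left(-240\right)\right) = 766282 \left(-94234 + \left(-25 + 84\right) \left(-240\right)\right) = 766282 \left(-94234 + 59 \left(-240\right)\right) = 766282 \left(-94234 - 14160\right) = 766282 \left(-108394\right) = -83060371108$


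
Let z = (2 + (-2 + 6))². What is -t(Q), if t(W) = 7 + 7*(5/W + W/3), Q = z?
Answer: -3311/36 ≈ -91.972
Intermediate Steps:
z = 36 (z = (2 + 4)² = 6² = 36)
Q = 36
t(W) = 7 + 35/W + 7*W/3 (t(W) = 7 + 7*(5/W + W*(⅓)) = 7 + 7*(5/W + W/3) = 7 + (35/W + 7*W/3) = 7 + 35/W + 7*W/3)
-t(Q) = -(7 + 35/36 + (7/3)*36) = -(7 + 35*(1/36) + 84) = -(7 + 35/36 + 84) = -1*3311/36 = -3311/36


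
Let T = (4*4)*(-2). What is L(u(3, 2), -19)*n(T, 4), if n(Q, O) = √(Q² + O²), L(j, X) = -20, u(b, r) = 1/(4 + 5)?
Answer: -80*√65 ≈ -644.98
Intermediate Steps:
u(b, r) = ⅑ (u(b, r) = 1/9 = ⅑)
T = -32 (T = 16*(-2) = -32)
n(Q, O) = √(O² + Q²)
L(u(3, 2), -19)*n(T, 4) = -20*√(4² + (-32)²) = -20*√(16 + 1024) = -80*√65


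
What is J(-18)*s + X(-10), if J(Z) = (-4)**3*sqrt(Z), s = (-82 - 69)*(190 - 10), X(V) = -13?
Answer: -13 + 5218560*I*sqrt(2) ≈ -13.0 + 7.3802e+6*I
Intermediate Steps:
s = -27180 (s = -151*180 = -27180)
J(Z) = -64*sqrt(Z)
J(-18)*s + X(-10) = -192*I*sqrt(2)*(-27180) - 13 = 5218560*I*sqrt(2) - 13 = -13 + 5218560*I*sqrt(2)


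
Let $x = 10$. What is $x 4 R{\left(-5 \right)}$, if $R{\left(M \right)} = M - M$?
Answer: $0$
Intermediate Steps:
$R{\left(M \right)} = 0$
$x 4 R{\left(-5 \right)} = 10 \cdot 4 \cdot 0 = 40 \cdot 0 = 0$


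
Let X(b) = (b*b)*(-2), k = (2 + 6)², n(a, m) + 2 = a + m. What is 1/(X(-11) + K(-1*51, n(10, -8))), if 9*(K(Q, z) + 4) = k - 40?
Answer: -3/730 ≈ -0.0041096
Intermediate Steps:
n(a, m) = -2 + a + m (n(a, m) = -2 + (a + m) = -2 + a + m)
k = 64 (k = 8² = 64)
X(b) = -2*b² (X(b) = b²*(-2) = -2*b²)
K(Q, z) = -4/3 (K(Q, z) = -4 + (64 - 40)/9 = -4 + (⅑)*24 = -4 + 8/3 = -4/3)
1/(X(-11) + K(-1*51, n(10, -8))) = 1/(-2*(-11)² - 4/3) = 1/(-2*121 - 4/3) = 1/(-242 - 4/3) = 1/(-730/3) = -3/730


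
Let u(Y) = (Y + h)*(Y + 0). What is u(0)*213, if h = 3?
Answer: 0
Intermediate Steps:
u(Y) = Y*(3 + Y) (u(Y) = (Y + 3)*(Y + 0) = (3 + Y)*Y = Y*(3 + Y))
u(0)*213 = (0*(3 + 0))*213 = (0*3)*213 = 0*213 = 0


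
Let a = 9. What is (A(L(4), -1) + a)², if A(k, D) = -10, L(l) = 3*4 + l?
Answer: 1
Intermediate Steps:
L(l) = 12 + l
(A(L(4), -1) + a)² = (-10 + 9)² = (-1)² = 1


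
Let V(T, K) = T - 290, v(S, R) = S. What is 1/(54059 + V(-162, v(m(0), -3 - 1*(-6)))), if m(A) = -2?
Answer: 1/53607 ≈ 1.8654e-5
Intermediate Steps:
V(T, K) = -290 + T
1/(54059 + V(-162, v(m(0), -3 - 1*(-6)))) = 1/(54059 + (-290 - 162)) = 1/(54059 - 452) = 1/53607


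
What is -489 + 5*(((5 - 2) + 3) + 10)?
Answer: -409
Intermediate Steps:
-489 + 5*(((5 - 2) + 3) + 10) = -489 + 5*((3 + 3) + 10) = -489 + 5*(6 + 10) = -489 + 5*16 = -489 + 80 = -409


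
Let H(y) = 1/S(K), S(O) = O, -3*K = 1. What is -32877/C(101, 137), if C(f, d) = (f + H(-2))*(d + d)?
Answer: -32877/26852 ≈ -1.2244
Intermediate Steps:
K = -⅓ (K = -⅓*1 = -⅓ ≈ -0.33333)
H(y) = -3 (H(y) = 1/(-⅓) = -3)
C(f, d) = 2*d*(-3 + f) (C(f, d) = (f - 3)*(d + d) = (-3 + f)*(2*d) = 2*d*(-3 + f))
-32877/C(101, 137) = -32877*1/(274*(-3 + 101)) = -32877/(2*137*98) = -32877/26852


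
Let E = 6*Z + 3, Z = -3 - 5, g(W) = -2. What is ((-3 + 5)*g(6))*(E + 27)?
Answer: 72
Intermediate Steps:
Z = -8
E = -45 (E = 6*(-8) + 3 = -48 + 3 = -45)
((-3 + 5)*g(6))*(E + 27) = ((-3 + 5)*(-2))*(-45 + 27) = (2*(-2))*(-18) = -4*(-18) = 72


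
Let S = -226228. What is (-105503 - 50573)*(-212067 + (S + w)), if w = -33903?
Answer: 73698775048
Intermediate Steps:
(-105503 - 50573)*(-212067 + (S + w)) = (-105503 - 50573)*(-212067 + (-226228 - 33903)) = -156076*(-212067 - 260131) = -156076*(-472198) = 73698775048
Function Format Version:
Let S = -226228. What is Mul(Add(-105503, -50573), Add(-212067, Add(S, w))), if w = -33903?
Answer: 73698775048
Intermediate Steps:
Mul(Add(-105503, -50573), Add(-212067, Add(S, w))) = Mul(Add(-105503, -50573), Add(-212067, Add(-226228, -33903))) = Mul(-156076, Add(-212067, -260131)) = Mul(-156076, -472198) = 73698775048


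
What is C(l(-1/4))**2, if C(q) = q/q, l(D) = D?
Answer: 1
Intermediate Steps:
C(q) = 1
C(l(-1/4))**2 = 1**2 = 1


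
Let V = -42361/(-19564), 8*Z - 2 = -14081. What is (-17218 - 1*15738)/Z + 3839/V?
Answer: 97144411492/54218229 ≈ 1791.7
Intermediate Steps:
Z = -14079/8 (Z = ¼ + (⅛)*(-14081) = ¼ - 14081/8 = -14079/8 ≈ -1759.9)
V = 42361/19564 (V = -42361*(-1/19564) = 42361/19564 ≈ 2.1653)
(-17218 - 1*15738)/Z + 3839/V = (-17218 - 1*15738)/(-14079/8) + 3839/(42361/19564) = (-17218 - 15738)*(-8/14079) + 3839*(19564/42361) = -32956*(-8/14079) + 6827836/3851 = 263648/14079 + 6827836/3851 = 97144411492/54218229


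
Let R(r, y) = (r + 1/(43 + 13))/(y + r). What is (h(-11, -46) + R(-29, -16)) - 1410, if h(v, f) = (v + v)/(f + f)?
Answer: -27224137/19320 ≈ -1409.1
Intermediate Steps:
h(v, f) = v/f (h(v, f) = (2*v)/((2*f)) = (2*v)*(1/(2*f)) = v/f)
R(r, y) = (1/56 + r)/(r + y) (R(r, y) = (r + 1/56)/(r + y) = (1/56 + r)/(r + y))
(h(-11, -46) + R(-29, -16)) - 1410 = (-11/(-46) + (1/56 - 29)/(-29 - 16)) - 1410 = (-11*(-1/46) - 1623/56/(-45)) - 1410 = (11/46 - 1/45*(-1623/56)) - 1410 = (11/46 + 541/840) - 1410 = 17063/19320 - 1410 = -27224137/19320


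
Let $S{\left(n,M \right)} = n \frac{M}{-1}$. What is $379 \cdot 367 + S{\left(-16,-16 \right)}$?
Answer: $138837$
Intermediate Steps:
$S{\left(n,M \right)} = - M n$ ($S{\left(n,M \right)} = n M \left(-1\right) = n \left(- M\right) = - M n$)
$379 \cdot 367 + S{\left(-16,-16 \right)} = 379 \cdot 367 - \left(-16\right) \left(-16\right) = 139093 - 256 = 138837$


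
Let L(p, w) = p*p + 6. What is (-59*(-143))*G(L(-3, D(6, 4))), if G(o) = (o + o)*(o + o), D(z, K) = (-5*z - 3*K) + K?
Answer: 7593300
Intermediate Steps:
D(z, K) = -5*z - 2*K
L(p, w) = 6 + p**2 (L(p, w) = p**2 + 6 = 6 + p**2)
G(o) = 4*o**2 (G(o) = (2*o)*(2*o) = 4*o**2)
(-59*(-143))*G(L(-3, D(6, 4))) = (-59*(-143))*(4*(6 + (-3)**2)**2) = 8437*(4*(6 + 9)**2) = 8437*(4*15**2) = 8437*(4*225) = 8437*900 = 7593300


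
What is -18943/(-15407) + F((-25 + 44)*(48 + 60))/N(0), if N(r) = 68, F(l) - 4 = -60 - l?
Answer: -458674/15407 ≈ -29.771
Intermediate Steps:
F(l) = -56 - l (F(l) = 4 + (-60 - l) = -56 - l)
-18943/(-15407) + F((-25 + 44)*(48 + 60))/N(0) = -18943/(-15407) + (-56 - (-25 + 44)*(48 + 60))/68 = -18943*(-1/15407) + (-56 - 19*108)*(1/68) = 18943/15407 + (-56 - 1*2052)*(1/68) = 18943/15407 + (-56 - 2052)*(1/68) = 18943/15407 - 2108*1/68 = 18943/15407 - 31 = -458674/15407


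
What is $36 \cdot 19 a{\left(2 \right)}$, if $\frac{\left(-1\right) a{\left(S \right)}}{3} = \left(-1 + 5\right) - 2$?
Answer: $-4104$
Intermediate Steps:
$a{\left(S \right)} = -6$ ($a{\left(S \right)} = - 3 \left(\left(-1 + 5\right) - 2\right) = - 3 \left(4 - 2\right) = \left(-3\right) 2 = -6$)
$36 \cdot 19 a{\left(2 \right)} = 36 \cdot 19 \left(-6\right) = 684 \left(-6\right) = -4104$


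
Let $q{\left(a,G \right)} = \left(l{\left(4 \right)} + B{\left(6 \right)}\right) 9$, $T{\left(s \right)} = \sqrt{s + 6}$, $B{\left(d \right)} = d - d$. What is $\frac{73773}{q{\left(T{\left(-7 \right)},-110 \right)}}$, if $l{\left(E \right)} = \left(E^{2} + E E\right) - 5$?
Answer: $\frac{8197}{27} \approx 303.59$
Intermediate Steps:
$l{\left(E \right)} = -5 + 2 E^{2}$ ($l{\left(E \right)} = \left(E^{2} + E^{2}\right) - 5 = 2 E^{2} - 5 = -5 + 2 E^{2}$)
$B{\left(d \right)} = 0$
$T{\left(s \right)} = \sqrt{6 + s}$
$q{\left(a,G \right)} = 243$ ($q{\left(a,G \right)} = \left(\left(-5 + 2 \cdot 4^{2}\right) + 0\right) 9 = \left(\left(-5 + 2 \cdot 16\right) + 0\right) 9 = \left(\left(-5 + 32\right) + 0\right) 9 = \left(27 + 0\right) 9 = 27 \cdot 9 = 243$)
$\frac{73773}{q{\left(T{\left(-7 \right)},-110 \right)}} = \frac{73773}{243} = 73773 \cdot \frac{1}{243} = \frac{8197}{27}$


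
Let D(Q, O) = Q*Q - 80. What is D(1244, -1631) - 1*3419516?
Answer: -1872060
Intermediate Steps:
D(Q, O) = -80 + Q² (D(Q, O) = Q² - 80 = -80 + Q²)
D(1244, -1631) - 1*3419516 = (-80 + 1244²) - 1*3419516 = (-80 + 1547536) - 3419516 = 1547456 - 3419516 = -1872060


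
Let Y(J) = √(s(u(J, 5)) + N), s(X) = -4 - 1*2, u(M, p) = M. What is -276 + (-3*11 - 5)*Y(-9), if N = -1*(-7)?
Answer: -314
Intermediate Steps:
N = 7
s(X) = -6 (s(X) = -4 - 2 = -6)
Y(J) = 1 (Y(J) = √(-6 + 7) = √1 = 1)
-276 + (-3*11 - 5)*Y(-9) = -276 + (-3*11 - 5)*1 = -276 + (-33 - 5)*1 = -276 - 38*1 = -276 - 38 = -314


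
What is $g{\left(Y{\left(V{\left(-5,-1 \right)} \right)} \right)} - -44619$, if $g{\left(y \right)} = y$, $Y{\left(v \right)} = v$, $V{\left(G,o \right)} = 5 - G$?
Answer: $44629$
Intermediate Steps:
$g{\left(Y{\left(V{\left(-5,-1 \right)} \right)} \right)} - -44619 = \left(5 - -5\right) - -44619 = \left(5 + 5\right) + 44619 = 10 + 44619 = 44629$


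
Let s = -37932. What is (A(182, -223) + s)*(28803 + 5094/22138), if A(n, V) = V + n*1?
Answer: -12106664032242/11069 ≈ -1.0937e+9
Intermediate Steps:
A(n, V) = V + n
(A(182, -223) + s)*(28803 + 5094/22138) = ((-223 + 182) - 37932)*(28803 + 5094/22138) = (-41 - 37932)*(28803 + 5094*(1/22138)) = -37973*(28803 + 2547/11069) = -37973*318822954/11069 = -12106664032242/11069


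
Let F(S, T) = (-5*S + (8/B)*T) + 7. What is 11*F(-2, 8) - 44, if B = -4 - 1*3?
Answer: 297/7 ≈ 42.429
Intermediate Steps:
B = -7 (B = -4 - 3 = -7)
F(S, T) = 7 - 5*S - 8*T/7 (F(S, T) = (-5*S + (8/(-7))*T) + 7 = (-5*S + (8*(-1/7))*T) + 7 = (-5*S - 8*T/7) + 7 = 7 - 5*S - 8*T/7)
11*F(-2, 8) - 44 = 11*(7 - 5*(-2) - 8/7*8) - 44 = 11*(7 + 10 - 64/7) - 44 = 11*(55/7) - 44 = 605/7 - 44 = 297/7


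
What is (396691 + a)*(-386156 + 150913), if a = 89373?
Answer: -114343153552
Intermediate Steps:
(396691 + a)*(-386156 + 150913) = (396691 + 89373)*(-386156 + 150913) = 486064*(-235243) = -114343153552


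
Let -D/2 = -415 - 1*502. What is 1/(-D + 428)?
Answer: -1/1406 ≈ -0.00071124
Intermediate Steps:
D = 1834 (D = -2*(-415 - 1*502) = -2*(-415 - 502) = -2*(-917) = 1834)
1/(-D + 428) = 1/(-1*1834 + 428) = 1/(-1834 + 428) = 1/(-1406) = -1/1406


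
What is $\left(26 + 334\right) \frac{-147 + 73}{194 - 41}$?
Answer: $- \frac{2960}{17} \approx -174.12$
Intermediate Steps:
$\left(26 + 334\right) \frac{-147 + 73}{194 - 41} = 360 \left(- \frac{74}{153}\right) = - \frac{2960}{17}$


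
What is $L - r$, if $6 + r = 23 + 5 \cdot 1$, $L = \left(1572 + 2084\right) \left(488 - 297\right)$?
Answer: $698274$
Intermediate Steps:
$L = 698296$ ($L = 3656 \cdot 191 = 698296$)
$r = 22$ ($r = -6 + \left(23 + 5 \cdot 1\right) = -6 + \left(23 + 5\right) = -6 + 28 = 22$)
$L - r = 698296 - 22 = 698274$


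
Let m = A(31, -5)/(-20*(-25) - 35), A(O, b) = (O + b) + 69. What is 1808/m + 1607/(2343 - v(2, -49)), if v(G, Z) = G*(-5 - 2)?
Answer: 396345941/44783 ≈ 8850.4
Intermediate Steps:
v(G, Z) = -7*G (v(G, Z) = G*(-7) = -7*G)
A(O, b) = 69 + O + b
m = 19/93 (m = (69 + 31 - 5)/(-20*(-25) - 35) = 95/(500 - 35) = 95/465 = 95*(1/465) = 19/93 ≈ 0.20430)
1808/m + 1607/(2343 - v(2, -49)) = 1808/(19/93) + 1607/(2343 - (-7)*2) = 1808*(93/19) + 1607/(2343 - 1*(-14)) = 168144/19 + 1607/(2343 + 14) = 168144/19 + 1607/2357 = 396345941/44783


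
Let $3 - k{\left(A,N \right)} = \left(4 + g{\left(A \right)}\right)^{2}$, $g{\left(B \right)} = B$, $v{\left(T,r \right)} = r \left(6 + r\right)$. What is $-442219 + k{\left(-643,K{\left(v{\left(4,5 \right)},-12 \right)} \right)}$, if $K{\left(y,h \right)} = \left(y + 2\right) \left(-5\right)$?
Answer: $-850537$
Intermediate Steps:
$K{\left(y,h \right)} = -10 - 5 y$ ($K{\left(y,h \right)} = \left(2 + y\right) \left(-5\right) = -10 - 5 y$)
$k{\left(A,N \right)} = 3 - \left(4 + A\right)^{2}$
$-442219 + k{\left(-643,K{\left(v{\left(4,5 \right)},-12 \right)} \right)} = -442219 + \left(3 - \left(4 - 643\right)^{2}\right) = -442219 + \left(3 - \left(-639\right)^{2}\right) = -442219 + \left(3 - 408321\right) = -442219 - 408318 = -850537$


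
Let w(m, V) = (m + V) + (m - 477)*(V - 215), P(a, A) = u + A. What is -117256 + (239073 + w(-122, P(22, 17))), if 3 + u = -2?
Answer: 243304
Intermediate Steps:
u = -5 (u = -3 - 2 = -5)
P(a, A) = -5 + A
w(m, V) = V + m + (-477 + m)*(-215 + V) (w(m, V) = (V + m) + (-477 + m)*(-215 + V) = V + m + (-477 + m)*(-215 + V))
-117256 + (239073 + w(-122, P(22, 17))) = -117256 + (239073 + (102555 - 476*(-5 + 17) - 214*(-122) + (-5 + 17)*(-122))) = -117256 + (239073 + (102555 - 476*12 + 26108 + 12*(-122))) = -117256 + (239073 + (102555 - 5712 + 26108 - 1464)) = -117256 + (239073 + 121487) = -117256 + 360560 = 243304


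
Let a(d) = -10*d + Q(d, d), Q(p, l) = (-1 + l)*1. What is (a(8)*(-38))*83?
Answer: 230242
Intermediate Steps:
Q(p, l) = -1 + l
a(d) = -1 - 9*d (a(d) = -10*d + (-1 + d) = -1 - 9*d)
(a(8)*(-38))*83 = ((-1 - 9*8)*(-38))*83 = ((-1 - 72)*(-38))*83 = -73*(-38)*83 = 2774*83 = 230242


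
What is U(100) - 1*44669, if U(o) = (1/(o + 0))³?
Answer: -44668999999/1000000 ≈ -44669.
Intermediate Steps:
U(o) = o⁻³ (U(o) = (1/o)³ = o⁻³)
U(100) - 1*44669 = 100⁻³ - 1*44669 = 1/1000000 - 44669 = -44668999999/1000000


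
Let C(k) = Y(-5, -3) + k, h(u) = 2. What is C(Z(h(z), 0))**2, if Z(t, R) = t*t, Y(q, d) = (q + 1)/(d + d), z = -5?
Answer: 196/9 ≈ 21.778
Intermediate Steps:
Y(q, d) = (1 + q)/(2*d) (Y(q, d) = (1 + q)/((2*d)) = (1 + q)*(1/(2*d)) = (1 + q)/(2*d))
Z(t, R) = t**2
C(k) = 2/3 + k (C(k) = (1/2)*(1 - 5)/(-3) + k = (1/2)*(-1/3)*(-4) + k = 2/3 + k)
C(Z(h(z), 0))**2 = (2/3 + 2**2)**2 = (2/3 + 4)**2 = (14/3)**2 = 196/9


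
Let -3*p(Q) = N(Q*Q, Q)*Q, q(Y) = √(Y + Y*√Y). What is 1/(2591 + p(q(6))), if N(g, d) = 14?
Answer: 1/(2591 - 14*√(6 + 6*√6)/3) ≈ 0.00038914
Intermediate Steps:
q(Y) = √(Y + Y^(3/2))
p(Q) = -14*Q/3
1/(2591 + p(q(6))) = 1/(2591 - 14*√(6 + 6^(3/2))/3) = 1/(2591 - 14*√(6 + 6*√6)/3)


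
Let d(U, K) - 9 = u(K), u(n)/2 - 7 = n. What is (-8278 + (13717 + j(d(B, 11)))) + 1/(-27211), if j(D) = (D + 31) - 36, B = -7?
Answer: 149089068/27211 ≈ 5479.0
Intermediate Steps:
u(n) = 14 + 2*n
d(U, K) = 23 + 2*K (d(U, K) = 9 + (14 + 2*K) = 23 + 2*K)
j(D) = -5 + D (j(D) = (31 + D) - 36 = -5 + D)
(-8278 + (13717 + j(d(B, 11)))) + 1/(-27211) = (-8278 + (13717 + (-5 + (23 + 2*11)))) + 1/(-27211) = (-8278 + (13717 + (-5 + (23 + 22)))) - 1/27211 = (-8278 + (13717 + (-5 + 45))) - 1/27211 = (-8278 + (13717 + 40)) - 1/27211 = (-8278 + 13757) - 1/27211 = 5479 - 1/27211 = 149089068/27211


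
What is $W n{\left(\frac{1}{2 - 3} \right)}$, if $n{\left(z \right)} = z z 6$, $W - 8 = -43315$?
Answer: $-259842$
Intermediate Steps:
$W = -43307$ ($W = 8 - 43315 = -43307$)
$n{\left(z \right)} = 6 z^{2}$ ($n{\left(z \right)} = z^{2} \cdot 6 = 6 z^{2}$)
$W n{\left(\frac{1}{2 - 3} \right)} = - 43307 \cdot 6 \left(\frac{1}{2 - 3}\right)^{2} = - 43307 \cdot 6 \left(\frac{1}{-1}\right)^{2} = - 43307 \cdot 6 \left(-1\right)^{2} = - 43307 \cdot 6 \cdot 1 = \left(-43307\right) 6 = -259842$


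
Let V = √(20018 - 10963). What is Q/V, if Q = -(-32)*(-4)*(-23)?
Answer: 2944*√9055/9055 ≈ 30.938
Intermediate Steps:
V = √9055 ≈ 95.158
Q = 2944 (Q = -32*4*(-23) = -128*(-23) = 2944)
Q/V = 2944/(√9055) = 2944*(√9055/9055) = 2944*√9055/9055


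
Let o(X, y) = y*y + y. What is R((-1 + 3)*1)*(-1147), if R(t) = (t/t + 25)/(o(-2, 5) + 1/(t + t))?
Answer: -119288/121 ≈ -985.85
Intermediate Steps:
o(X, y) = y + y² (o(X, y) = y² + y = y + y²)
R(t) = 26/(30 + 1/(2*t)) (R(t) = (t/t + 25)/(5*(1 + 5) + 1/(t + t)) = (1 + 25)/(5*6 + 1/(2*t)) = 26/(30 + 1/(2*t)))
R((-1 + 3)*1)*(-1147) = (52*((-1 + 3)*1)/(1 + 60*((-1 + 3)*1)))*(-1147) = (52*(2*1)/(1 + 60*(2*1)))*(-1147) = (52*2/(1 + 60*2))*(-1147) = (52*2/(1 + 120))*(-1147) = (52*2/121)*(-1147) = (52*2*(1/121))*(-1147) = (104/121)*(-1147) = -119288/121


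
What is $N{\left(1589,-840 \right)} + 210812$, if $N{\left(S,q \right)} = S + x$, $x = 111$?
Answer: $212512$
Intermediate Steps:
$N{\left(S,q \right)} = 111 + S$ ($N{\left(S,q \right)} = S + 111 = 111 + S$)
$N{\left(1589,-840 \right)} + 210812 = \left(111 + 1589\right) + 210812 = 1700 + 210812 = 212512$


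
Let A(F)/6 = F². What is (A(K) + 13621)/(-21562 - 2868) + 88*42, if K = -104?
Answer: 90214763/24430 ≈ 3692.8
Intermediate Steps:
A(F) = 6*F²
(A(K) + 13621)/(-21562 - 2868) + 88*42 = (6*(-104)² + 13621)/(-21562 - 2868) + 88*42 = (6*10816 + 13621)/(-24430) + 3696 = (64896 + 13621)*(-1/24430) + 3696 = 78517*(-1/24430) + 3696 = -78517/24430 + 3696 = 90214763/24430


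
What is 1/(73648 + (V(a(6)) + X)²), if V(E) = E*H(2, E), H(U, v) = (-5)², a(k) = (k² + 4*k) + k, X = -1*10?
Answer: 1/2763248 ≈ 3.6189e-7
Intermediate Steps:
X = -10
a(k) = k² + 5*k
H(U, v) = 25
V(E) = 25*E (V(E) = E*25 = 25*E)
1/(73648 + (V(a(6)) + X)²) = 1/(73648 + (25*(6*(5 + 6)) - 10)²) = 1/(73648 + (25*(6*11) - 10)²) = 1/(73648 + (25*66 - 10)²) = 1/(73648 + (1650 - 10)²) = 1/(73648 + 1640²) = 1/(73648 + 2689600) = 1/2763248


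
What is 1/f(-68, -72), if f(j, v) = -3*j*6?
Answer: 1/1224 ≈ 0.00081699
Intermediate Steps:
f(j, v) = -18*j
1/f(-68, -72) = 1/(-18*(-68)) = 1/1224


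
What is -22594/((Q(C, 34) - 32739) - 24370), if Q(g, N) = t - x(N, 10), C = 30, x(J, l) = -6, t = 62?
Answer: 22594/57041 ≈ 0.39610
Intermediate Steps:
Q(g, N) = 68 (Q(g, N) = 62 - 1*(-6) = 62 + 6 = 68)
-22594/((Q(C, 34) - 32739) - 24370) = -22594/((68 - 32739) - 24370) = -22594/(-32671 - 24370) = -22594/(-57041) = -22594*(-1/57041) = 22594/57041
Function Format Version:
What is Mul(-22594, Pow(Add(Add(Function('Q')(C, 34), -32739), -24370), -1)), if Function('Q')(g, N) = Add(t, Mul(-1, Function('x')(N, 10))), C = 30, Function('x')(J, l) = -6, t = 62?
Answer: Rational(22594, 57041) ≈ 0.39610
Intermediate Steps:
Function('Q')(g, N) = 68 (Function('Q')(g, N) = Add(62, Mul(-1, -6)) = Add(62, 6) = 68)
Mul(-22594, Pow(Add(Add(Function('Q')(C, 34), -32739), -24370), -1)) = Mul(-22594, Pow(Add(Add(68, -32739), -24370), -1)) = Mul(-22594, Pow(Add(-32671, -24370), -1)) = Mul(-22594, Pow(-57041, -1)) = Mul(-22594, Rational(-1, 57041)) = Rational(22594, 57041)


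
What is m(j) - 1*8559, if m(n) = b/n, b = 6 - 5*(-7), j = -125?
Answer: -1069916/125 ≈ -8559.3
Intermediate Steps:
b = 41 (b = 6 + 35 = 41)
m(n) = 41/n
m(j) - 1*8559 = 41/(-125) - 1*8559 = 41*(-1/125) - 8559 = -41/125 - 8559 = -1069916/125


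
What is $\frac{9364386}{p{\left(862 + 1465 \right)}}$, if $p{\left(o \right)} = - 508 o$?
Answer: $- \frac{4682193}{591058} \approx -7.9217$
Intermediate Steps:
$\frac{9364386}{p{\left(862 + 1465 \right)}} = \frac{9364386}{\left(-508\right) \left(862 + 1465\right)} = \frac{9364386}{\left(-508\right) 2327} = \frac{9364386}{-1182116} = 9364386 \left(- \frac{1}{1182116}\right) = - \frac{4682193}{591058}$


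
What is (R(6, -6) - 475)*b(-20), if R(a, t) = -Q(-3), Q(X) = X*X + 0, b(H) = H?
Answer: 9680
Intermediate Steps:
Q(X) = X² (Q(X) = X² + 0 = X²)
R(a, t) = -9 (R(a, t) = -1*(-3)² = -1*9 = -9)
(R(6, -6) - 475)*b(-20) = (-9 - 475)*(-20) = -484*(-20) = 9680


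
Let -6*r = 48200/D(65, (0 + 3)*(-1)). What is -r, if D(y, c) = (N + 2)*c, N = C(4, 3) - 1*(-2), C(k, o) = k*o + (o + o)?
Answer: -12050/99 ≈ -121.72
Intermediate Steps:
C(k, o) = 2*o + k*o (C(k, o) = k*o + 2*o = 2*o + k*o)
N = 20 (N = 3*(2 + 4) - 1*(-2) = 3*6 + 2 = 18 + 2 = 20)
D(y, c) = 22*c (D(y, c) = (20 + 2)*c = 22*c)
r = 12050/99 (r = -24100/(3*(22*((0 + 3)*(-1)))) = -24100/(3*(22*(3*(-1)))) = -24100/(3*(22*(-3))) = -24100/(3*(-66)) = -24100*(-1)/(3*66) = -⅙*(-24100/33) = 12050/99 ≈ 121.72)
-r = -1*12050/99 = -12050/99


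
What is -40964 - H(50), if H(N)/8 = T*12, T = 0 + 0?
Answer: -40964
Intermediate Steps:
T = 0
H(N) = 0 (H(N) = 8*(0*12) = 8*0 = 0)
-40964 - H(50) = -40964 - 1*0 = -40964 + 0 = -40964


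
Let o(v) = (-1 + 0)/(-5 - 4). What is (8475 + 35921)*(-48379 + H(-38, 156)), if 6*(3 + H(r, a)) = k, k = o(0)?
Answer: -57995094146/27 ≈ -2.1480e+9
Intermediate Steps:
o(v) = ⅑ (o(v) = -1/(-9) = -1*(-⅑) = ⅑)
k = ⅑ ≈ 0.11111
H(r, a) = -161/54 (H(r, a) = -3 + (⅙)*(⅑) = -3 + 1/54 = -161/54)
(8475 + 35921)*(-48379 + H(-38, 156)) = (8475 + 35921)*(-48379 - 161/54) = 44396*(-2612627/54) = -57995094146/27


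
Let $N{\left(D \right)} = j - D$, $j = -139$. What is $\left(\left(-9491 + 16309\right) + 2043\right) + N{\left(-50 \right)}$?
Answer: $8772$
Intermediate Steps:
$N{\left(D \right)} = -139 - D$
$\left(\left(-9491 + 16309\right) + 2043\right) + N{\left(-50 \right)} = \left(\left(-9491 + 16309\right) + 2043\right) - 89 = \left(6818 + 2043\right) + \left(-139 + 50\right) = 8861 - 89 = 8772$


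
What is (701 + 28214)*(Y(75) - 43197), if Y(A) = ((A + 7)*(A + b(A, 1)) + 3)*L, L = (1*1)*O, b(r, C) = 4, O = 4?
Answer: -499448795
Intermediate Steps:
L = 4 (L = (1*1)*4 = 1*4 = 4)
Y(A) = 12 + 4*(4 + A)*(7 + A) (Y(A) = ((A + 7)*(A + 4) + 3)*4 = ((7 + A)*(4 + A) + 3)*4 = ((4 + A)*(7 + A) + 3)*4 = (3 + (4 + A)*(7 + A))*4 = 12 + 4*(4 + A)*(7 + A))
(701 + 28214)*(Y(75) - 43197) = (701 + 28214)*((124 + 4*75**2 + 44*75) - 43197) = 28915*((124 + 4*5625 + 3300) - 43197) = 28915*((124 + 22500 + 3300) - 43197) = 28915*(25924 - 43197) = 28915*(-17273) = -499448795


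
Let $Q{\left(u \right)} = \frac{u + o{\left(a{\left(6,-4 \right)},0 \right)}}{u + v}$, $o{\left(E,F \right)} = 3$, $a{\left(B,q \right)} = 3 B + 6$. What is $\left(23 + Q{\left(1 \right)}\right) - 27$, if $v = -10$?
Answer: $- \frac{40}{9} \approx -4.4444$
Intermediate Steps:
$a{\left(B,q \right)} = 6 + 3 B$
$Q{\left(u \right)} = \frac{3 + u}{-10 + u}$ ($Q{\left(u \right)} = \frac{u + 3}{u - 10} = \frac{3 + u}{-10 + u}$)
$\left(23 + Q{\left(1 \right)}\right) - 27 = \left(23 + \frac{3 + 1}{-10 + 1}\right) - 27 = \left(23 + \frac{1}{-9} \cdot 4\right) - 27 = \left(23 - \frac{4}{9}\right) - 27 = \frac{203}{9} - 27 = - \frac{40}{9}$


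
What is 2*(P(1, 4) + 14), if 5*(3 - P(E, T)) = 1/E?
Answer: 168/5 ≈ 33.600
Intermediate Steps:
P(E, T) = 3 - 1/(5*E)
2*(P(1, 4) + 14) = 2*((3 - ⅕/1) + 14) = 2*((3 - ⅕*1) + 14) = 2*((3 - ⅕) + 14) = 2*(14/5 + 14) = 2*(84/5) = 168/5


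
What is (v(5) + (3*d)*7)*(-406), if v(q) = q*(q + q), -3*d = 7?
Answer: -406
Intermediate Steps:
d = -7/3 (d = -⅓*7 = -7/3 ≈ -2.3333)
v(q) = 2*q² (v(q) = q*(2*q) = 2*q²)
(v(5) + (3*d)*7)*(-406) = (2*5² + (3*(-7/3))*7)*(-406) = (2*25 - 7*7)*(-406) = (50 - 49)*(-406) = 1*(-406) = -406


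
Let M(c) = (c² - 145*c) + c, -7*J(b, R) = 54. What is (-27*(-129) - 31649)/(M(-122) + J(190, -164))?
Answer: -98581/113555 ≈ -0.86813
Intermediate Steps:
J(b, R) = -54/7 (J(b, R) = -⅐*54 = -54/7)
M(c) = c² - 144*c
(-27*(-129) - 31649)/(M(-122) + J(190, -164)) = (-27*(-129) - 31649)/(-122*(-144 - 122) - 54/7) = (3483 - 31649)/(-122*(-266) - 54/7) = -28166/(32452 - 54/7) = -28166/227110/7 = -28166*7/227110 = -98581/113555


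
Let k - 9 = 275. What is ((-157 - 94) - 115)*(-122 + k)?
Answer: -59292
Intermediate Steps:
k = 284 (k = 9 + 275 = 284)
((-157 - 94) - 115)*(-122 + k) = ((-157 - 94) - 115)*(-122 + 284) = (-251 - 115)*162 = -366*162 = -59292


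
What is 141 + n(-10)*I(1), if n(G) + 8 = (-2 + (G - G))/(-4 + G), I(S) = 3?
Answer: 822/7 ≈ 117.43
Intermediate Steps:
n(G) = -8 - 2/(-4 + G) (n(G) = -8 + (-2 + (G - G))/(-4 + G) = -8 + (-2 + 0)/(-4 + G) = -8 - 2/(-4 + G))
141 + n(-10)*I(1) = 141 + (2*(15 - 4*(-10))/(-4 - 10))*3 = 141 + (2*(15 + 40)/(-14))*3 = 141 + (2*(-1/14)*55)*3 = 141 - 55/7*3 = 141 - 165/7 = 822/7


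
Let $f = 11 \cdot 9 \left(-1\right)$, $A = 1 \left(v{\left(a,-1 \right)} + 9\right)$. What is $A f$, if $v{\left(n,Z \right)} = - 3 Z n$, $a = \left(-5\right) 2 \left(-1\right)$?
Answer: $-3861$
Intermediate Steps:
$a = 10$ ($a = \left(-10\right) \left(-1\right) = 10$)
$v{\left(n,Z \right)} = - 3 Z n$
$A = 39$ ($A = 1 \left(\left(-3\right) \left(-1\right) 10 + 9\right) = 1 \left(30 + 9\right) = 1 \cdot 39 = 39$)
$f = -99$ ($f = 99 \left(-1\right) = -99$)
$A f = 39 \left(-99\right) = -3861$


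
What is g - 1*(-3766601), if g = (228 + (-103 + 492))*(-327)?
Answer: 3564842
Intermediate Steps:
g = -201759 (g = (228 + 389)*(-327) = 617*(-327) = -201759)
g - 1*(-3766601) = -201759 - 1*(-3766601) = -201759 + 3766601 = 3564842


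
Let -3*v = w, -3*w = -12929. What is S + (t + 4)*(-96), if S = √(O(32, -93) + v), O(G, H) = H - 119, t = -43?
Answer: 3744 + I*√14837/3 ≈ 3744.0 + 40.602*I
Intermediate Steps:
w = 12929/3 (w = -⅓*(-12929) = 12929/3 ≈ 4309.7)
v = -12929/9 (v = -⅓*12929/3 = -12929/9 ≈ -1436.6)
O(G, H) = -119 + H
S = I*√14837/3 (S = √((-119 - 93) - 12929/9) = √(-212 - 12929/9) = √(-14837/9) = I*√14837/3 ≈ 40.602*I)
S + (t + 4)*(-96) = I*√14837/3 + (-43 + 4)*(-96) = I*√14837/3 - 39*(-96) = I*√14837/3 + 3744 = 3744 + I*√14837/3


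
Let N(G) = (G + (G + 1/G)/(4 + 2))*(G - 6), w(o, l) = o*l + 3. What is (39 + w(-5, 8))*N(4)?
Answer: -113/6 ≈ -18.833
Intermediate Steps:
w(o, l) = 3 + l*o (w(o, l) = l*o + 3 = 3 + l*o)
N(G) = (-6 + G)*(1/(6*G) + 7*G/6) (N(G) = (G + (G + 1/G)/6)*(-6 + G) = (G + (G + 1/G)*(⅙))*(-6 + G) = (G + (G/6 + 1/(6*G)))*(-6 + G) = (1/(6*G) + 7*G/6)*(-6 + G) = (-6 + G)*(1/(6*G) + 7*G/6))
(39 + w(-5, 8))*N(4) = (39 + (3 + 8*(-5)))*((⅙)*(-6 + 4*(1 - 42*4 + 7*4²))/4) = (39 + (3 - 40))*((⅙)*(¼)*(-6 + 4*(1 - 168 + 7*16))) = (39 - 37)*((⅙)*(¼)*(-6 + 4*(1 - 168 + 112))) = 2*((⅙)*(¼)*(-6 + 4*(-55))) = 2*((⅙)*(¼)*(-6 - 220)) = 2*((⅙)*(¼)*(-226)) = 2*(-113/12) = -113/6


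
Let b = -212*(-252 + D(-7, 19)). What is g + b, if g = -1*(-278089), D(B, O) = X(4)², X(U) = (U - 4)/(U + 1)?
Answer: 331513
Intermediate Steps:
X(U) = (-4 + U)/(1 + U)
D(B, O) = 0 (D(B, O) = ((-4 + 4)/(1 + 4))² = (0/5)² = ((⅕)*0)² = 0² = 0)
b = 53424 (b = -212*(-252 + 0) = -212*(-252) = 53424)
g = 278089
g + b = 278089 + 53424 = 331513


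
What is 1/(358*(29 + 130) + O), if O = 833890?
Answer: 1/890812 ≈ 1.1226e-6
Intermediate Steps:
1/(358*(29 + 130) + O) = 1/(358*(29 + 130) + 833890) = 1/(358*159 + 833890) = 1/(56922 + 833890) = 1/890812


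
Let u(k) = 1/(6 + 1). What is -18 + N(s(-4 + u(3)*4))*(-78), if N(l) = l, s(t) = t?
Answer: 1746/7 ≈ 249.43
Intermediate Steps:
u(k) = ⅐ (u(k) = 1/7 = ⅐)
-18 + N(s(-4 + u(3)*4))*(-78) = -18 + (-4 + (⅐)*4)*(-78) = -18 + (-4 + 4/7)*(-78) = -18 - 24/7*(-78) = -18 + 1872/7 = 1746/7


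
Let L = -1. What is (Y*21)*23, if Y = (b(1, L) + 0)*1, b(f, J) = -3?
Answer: -1449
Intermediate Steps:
Y = -3 (Y = (-3 + 0)*1 = -3*1 = -3)
(Y*21)*23 = -3*21*23 = -63*23 = -1449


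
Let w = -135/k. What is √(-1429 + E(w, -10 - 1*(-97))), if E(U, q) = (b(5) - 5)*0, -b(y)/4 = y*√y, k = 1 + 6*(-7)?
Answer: I*√1429 ≈ 37.802*I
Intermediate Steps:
k = -41 (k = 1 - 42 = -41)
w = 135/41 (w = -135/(-41) = -135*(-1/41) = 135/41 ≈ 3.2927)
b(y) = -4*y^(3/2) (b(y) = -4*y*√y = -4*y^(3/2))
E(U, q) = 0 (E(U, q) = (-20*√5 - 5)*0 = (-5 - 20*√5)*0 = 0)
√(-1429 + E(w, -10 - 1*(-97))) = √(-1429 + 0) = √(-1429) = I*√1429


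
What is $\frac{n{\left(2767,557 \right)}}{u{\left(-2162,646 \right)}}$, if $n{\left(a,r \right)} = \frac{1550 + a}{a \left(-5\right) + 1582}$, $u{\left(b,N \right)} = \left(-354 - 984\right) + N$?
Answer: $\frac{4317}{8479076} \approx 0.00050914$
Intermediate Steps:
$u{\left(b,N \right)} = -1338 + N$
$n{\left(a,r \right)} = \frac{1550 + a}{1582 - 5 a}$ ($n{\left(a,r \right)} = \frac{1550 + a}{- 5 a + 1582} = \frac{1550 + a}{1582 - 5 a}$)
$\frac{n{\left(2767,557 \right)}}{u{\left(-2162,646 \right)}} = \frac{\frac{1}{-1582 + 5 \cdot 2767} \left(-1550 - 2767\right)}{-1338 + 646} = \frac{\frac{1}{-1582 + 13835} \left(-1550 - 2767\right)}{-692} = \frac{1}{12253} \left(-4317\right) \left(- \frac{1}{692}\right) = \left(- \frac{4317}{12253}\right) \left(- \frac{1}{692}\right) = \frac{4317}{8479076}$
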